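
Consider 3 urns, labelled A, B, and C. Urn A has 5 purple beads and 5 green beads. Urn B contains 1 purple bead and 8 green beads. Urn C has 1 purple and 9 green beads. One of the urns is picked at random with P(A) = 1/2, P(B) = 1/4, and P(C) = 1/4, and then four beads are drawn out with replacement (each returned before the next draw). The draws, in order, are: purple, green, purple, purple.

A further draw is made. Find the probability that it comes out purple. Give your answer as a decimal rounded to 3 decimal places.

Compute the likelihood of the observed sequence for each case: P(data | urn A) = (5/10)(5/10)(5/10)(5/10) = 0.0625; P(data | urn B) = (1/9)(8/9)(1/9)(1/9) = 0.0012193; P(data | urn C) = (1/10)(9/10)(1/10)(1/10) = 0.0009.
The prior-weighted likelihoods are 1/2 · 0.0625 = 0.03125, 1/4 · 0.0012193 = 0.00030483, 1/4 · 0.0009 = 0.000225; these sum to 0.03178.
Dividing through by the total gives posterior P(urn A | data) = 0.98333, P(urn B | data) = 0.009592, P(urn C | data) = 0.00708.
Averaging over the posterior, P(purple next | data) = (1/2)(0.98333) + (1/9)(0.009592) + (1/10)(0.00708) = 0.49344.

0.493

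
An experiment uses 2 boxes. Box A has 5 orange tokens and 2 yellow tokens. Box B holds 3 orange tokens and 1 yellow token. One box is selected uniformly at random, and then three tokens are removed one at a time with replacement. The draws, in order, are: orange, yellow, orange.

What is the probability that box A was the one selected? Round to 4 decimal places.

0.5090

Under each hypothesis, the probability of the observed sequence is: P(data | box A) = (5/7)(2/7)(5/7) = 0.14577; P(data | box B) = (3/4)(1/4)(3/4) = 0.14062.
Multiplying each by its prior: 1/2 · 0.14577 = 0.072886, 1/2 · 0.14062 = 0.070312; these sum to 0.1432.
So P(box A | data) = (0.072886) / (0.1432) = 0.50899.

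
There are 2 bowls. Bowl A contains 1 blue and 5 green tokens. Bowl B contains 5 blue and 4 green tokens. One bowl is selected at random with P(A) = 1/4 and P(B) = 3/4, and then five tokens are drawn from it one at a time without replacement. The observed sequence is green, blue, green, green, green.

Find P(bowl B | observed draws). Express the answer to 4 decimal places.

The likelihood of the observed sequence under each hypothesis: P(data | bowl A) = (5/6)(1/5)(4/4)(3/3)(2/2) = 1/6; P(data | bowl B) = (4/9)(5/8)(3/7)(2/6)(1/5) = 1/126.
Multiplying each by its prior: 1/4 · 1/6 = 1/24, 3/4 · 1/126 = 1/168; summing to 1/21.
By Bayes' rule, P(bowl B | data) = (1/168) / (1/21) = 1/8.

0.1250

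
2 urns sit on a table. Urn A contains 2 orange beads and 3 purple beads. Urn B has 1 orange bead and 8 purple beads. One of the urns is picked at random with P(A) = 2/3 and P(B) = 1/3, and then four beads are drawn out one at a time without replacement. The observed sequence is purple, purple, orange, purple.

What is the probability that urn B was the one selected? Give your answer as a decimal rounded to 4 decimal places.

For each hypothesis, P(data | H) works out to: P(data | urn A) = (3/5)(2/4)(2/3)(1/2) = 1/10; P(data | urn B) = (8/9)(7/8)(1/7)(6/6) = 1/9.
Weighting by the prior gives 2/3 · 1/10 = 1/15, 1/3 · 1/9 = 1/27; with total 14/135.
Hence P(urn B | data) = (1/27) / (14/135) = 5/14.

0.3571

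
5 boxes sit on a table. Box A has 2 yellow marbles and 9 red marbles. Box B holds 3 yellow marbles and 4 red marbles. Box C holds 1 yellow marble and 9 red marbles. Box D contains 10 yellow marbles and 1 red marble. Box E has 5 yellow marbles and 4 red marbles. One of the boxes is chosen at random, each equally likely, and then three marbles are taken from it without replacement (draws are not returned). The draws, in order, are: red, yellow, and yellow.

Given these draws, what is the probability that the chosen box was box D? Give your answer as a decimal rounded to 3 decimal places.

0.238

Under each hypothesis, the probability of the observed sequence is: P(data | box A) = (9/11)(2/10)(1/9) = 0.018182; P(data | box B) = (4/7)(3/6)(2/5) = 0.11429; P(data | box C) = (9/10)(1/9)(0/8) = 0; P(data | box D) = (1/11)(10/10)(9/9) = 0.090909; P(data | box E) = (4/9)(5/8)(4/7) = 0.15873.
The prior-weighted likelihoods are 1/5 · 0.018182 = 0.0036364, 1/5 · 0.11429 = 0.022857, 1/5 · 0 = 0, 1/5 · 0.090909 = 0.018182, 1/5 · 0.15873 = 0.031746; these sum to 0.076421.
Hence P(box D | data) = (0.018182) / (0.076421) = 0.23792.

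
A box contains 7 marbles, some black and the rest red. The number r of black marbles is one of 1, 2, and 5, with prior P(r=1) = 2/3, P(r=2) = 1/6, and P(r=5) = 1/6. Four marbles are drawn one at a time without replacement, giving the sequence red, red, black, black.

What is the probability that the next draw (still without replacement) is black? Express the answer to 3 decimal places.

Compute the likelihood of the observed sequence for each case: P(data | r = 1) = (6/7)(5/6)(1/5)(0/4) = 0; P(data | r = 2) = (5/7)(4/6)(2/5)(1/4) = 1/21; P(data | r = 5) = (2/7)(1/6)(5/5)(4/4) = 1/21.
Weighting by the prior gives 2/3 · 0 = 0, 1/6 · 1/21 = 1/126, 1/6 · 1/21 = 1/126; with total 1/63.
Normalising, the posterior is P(r = 1 | data) = 0, P(r = 2 | data) = 1/2, P(r = 5 | data) = 1/2.
So P(black next | data) = Σ P(black next | H) P(H | data) = (0)(1/2) + (1)(1/2) = 1/2.

0.500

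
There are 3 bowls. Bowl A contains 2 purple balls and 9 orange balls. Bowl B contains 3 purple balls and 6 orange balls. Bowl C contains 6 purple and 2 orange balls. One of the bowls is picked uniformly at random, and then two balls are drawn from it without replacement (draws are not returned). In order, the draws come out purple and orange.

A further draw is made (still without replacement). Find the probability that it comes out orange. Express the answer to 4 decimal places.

0.5729

Under each hypothesis, the probability of the observed sequence is: P(data | bowl A) = (2/11)(9/10) = 0.16364; P(data | bowl B) = (3/9)(6/8) = 0.25; P(data | bowl C) = (6/8)(2/7) = 0.21429.
Weighting by the prior gives 1/3 · 0.16364 = 0.054545, 1/3 · 0.25 = 0.083333, 1/3 · 0.21429 = 0.071429; these sum to 0.20931.
Dividing through by the total gives posterior P(bowl A | data) = 0.2606, P(bowl B | data) = 0.39814, P(bowl C | data) = 0.34126.
So P(orange next | data) = Σ P(orange next | H) P(H | data) = (8/9)(0.2606) + (5/7)(0.39814) + (1/6)(0.34126) = 0.57291.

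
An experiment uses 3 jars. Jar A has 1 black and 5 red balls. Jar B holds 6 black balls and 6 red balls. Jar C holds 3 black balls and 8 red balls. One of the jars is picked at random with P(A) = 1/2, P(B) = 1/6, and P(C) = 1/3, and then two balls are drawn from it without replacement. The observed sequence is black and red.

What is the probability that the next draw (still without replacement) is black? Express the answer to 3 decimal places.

0.193

Compute the likelihood of the observed sequence for each case: P(data | jar A) = (1/6)(5/5) = 1/6; P(data | jar B) = (6/12)(6/11) = 3/11; P(data | jar C) = (3/11)(8/10) = 12/55.
Weighting by the prior gives 1/2 · 1/6 = 1/12, 1/6 · 3/11 = 1/22, 1/3 · 12/55 = 4/55; summing to 133/660.
Normalising, the posterior is P(jar A | data) = 55/133, P(jar B | data) = 30/133, P(jar C | data) = 48/133.
Averaging over the posterior, P(black next | data) = (0)(55/133) + (1/2)(30/133) + (2/9)(48/133) = 11/57.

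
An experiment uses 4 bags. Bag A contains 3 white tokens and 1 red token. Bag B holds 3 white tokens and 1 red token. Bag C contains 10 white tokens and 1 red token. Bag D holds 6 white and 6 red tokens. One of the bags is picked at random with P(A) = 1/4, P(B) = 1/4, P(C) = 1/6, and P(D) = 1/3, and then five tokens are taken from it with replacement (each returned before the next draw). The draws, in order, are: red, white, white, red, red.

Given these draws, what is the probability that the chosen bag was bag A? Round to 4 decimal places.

Under each hypothesis, the probability of the observed sequence is: P(data | bag A) = (1/4)(3/4)(3/4)(1/4)(1/4) = 0.0087891; P(data | bag B) = (1/4)(3/4)(3/4)(1/4)(1/4) = 0.0087891; P(data | bag C) = (1/11)(10/11)(10/11)(1/11)(1/11) = 0.00062092; P(data | bag D) = (6/12)(6/12)(6/12)(6/12)(6/12) = 0.03125.
Multiplying each by its prior: 1/4 · 0.0087891 = 0.0021973, 1/4 · 0.0087891 = 0.0021973, 1/6 · 0.00062092 = 0.00010349, 1/3 · 0.03125 = 0.010417; summing to 0.014915.
Hence P(bag A | data) = (0.0021973) / (0.014915) = 0.14732.

0.1473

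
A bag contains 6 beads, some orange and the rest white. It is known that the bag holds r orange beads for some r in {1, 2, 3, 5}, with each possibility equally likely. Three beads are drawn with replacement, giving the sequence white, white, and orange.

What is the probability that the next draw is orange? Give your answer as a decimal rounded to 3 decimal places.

Under each hypothesis, the probability of the observed sequence is: P(data | r = 1) = (5/6)(5/6)(1/6) = 25/216; P(data | r = 2) = (4/6)(4/6)(2/6) = 4/27; P(data | r = 3) = (3/6)(3/6)(3/6) = 1/8; P(data | r = 5) = (1/6)(1/6)(5/6) = 5/216.
The prior-weighted likelihoods are 1/4 · 25/216 = 25/864, 1/4 · 4/27 = 1/27, 1/4 · 1/8 = 1/32, 1/4 · 5/216 = 5/864; with total 89/864.
Normalising, the posterior is P(r = 1 | data) = 25/89, P(r = 2 | data) = 32/89, P(r = 3 | data) = 27/89, P(r = 5 | data) = 5/89.
So P(orange next | data) = Σ P(orange next | H) P(H | data) = (1/6)(25/89) + (1/3)(32/89) + (1/2)(27/89) + (5/6)(5/89) = 65/178.

0.365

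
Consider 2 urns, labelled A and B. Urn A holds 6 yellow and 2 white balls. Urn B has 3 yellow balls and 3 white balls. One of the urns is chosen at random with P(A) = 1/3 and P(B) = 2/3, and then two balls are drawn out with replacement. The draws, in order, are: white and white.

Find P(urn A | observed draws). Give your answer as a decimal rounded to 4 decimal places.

The likelihood of the observed sequence under each hypothesis: P(data | urn A) = (2/8)(2/8) = 1/16; P(data | urn B) = (3/6)(3/6) = 1/4.
The prior-weighted likelihoods are 1/3 · 1/16 = 1/48, 2/3 · 1/4 = 1/6; these sum to 3/16.
So P(urn A | data) = (1/48) / (3/16) = 1/9.

0.1111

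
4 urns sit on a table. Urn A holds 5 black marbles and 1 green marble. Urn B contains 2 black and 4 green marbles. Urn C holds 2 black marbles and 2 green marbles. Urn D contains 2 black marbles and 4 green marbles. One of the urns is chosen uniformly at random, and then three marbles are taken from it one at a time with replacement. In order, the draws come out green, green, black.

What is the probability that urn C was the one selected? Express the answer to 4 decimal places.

The likelihood of the observed sequence under each hypothesis: P(data | urn A) = (1/6)(1/6)(5/6) = 5/216; P(data | urn B) = (4/6)(4/6)(2/6) = 4/27; P(data | urn C) = (2/4)(2/4)(2/4) = 1/8; P(data | urn D) = (4/6)(4/6)(2/6) = 4/27.
The prior-weighted likelihoods are 1/4 · 5/216 = 5/864, 1/4 · 4/27 = 1/27, 1/4 · 1/8 = 1/32, 1/4 · 4/27 = 1/27; with total 1/9.
By Bayes' rule, P(urn C | data) = (1/32) / (1/9) = 9/32.

0.2813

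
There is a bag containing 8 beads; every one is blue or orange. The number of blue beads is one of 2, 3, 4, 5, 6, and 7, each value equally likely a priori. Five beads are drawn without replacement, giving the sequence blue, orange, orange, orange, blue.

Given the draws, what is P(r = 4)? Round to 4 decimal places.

Under each hypothesis, the probability of the observed sequence is: P(data | r = 2) = (2/8)(6/7)(5/6)(4/5)(1/4) = 1/28; P(data | r = 3) = (3/8)(5/7)(4/6)(3/5)(2/4) = 3/56; P(data | r = 4) = (4/8)(4/7)(3/6)(2/5)(3/4) = 3/70; P(data | r = 5) = (5/8)(3/7)(2/6)(1/5)(4/4) = 1/56; P(data | r = 6) = (6/8)(2/7)(1/6)(0/5) = 0; P(data | r = 7) = (7/8)(1/7)(0/6) = 0.
Multiplying each by its prior: 1/6 · 1/28 = 1/168, 1/6 · 3/56 = 1/112, 1/6 · 3/70 = 1/140, 1/6 · 1/56 = 1/336, 1/6 · 0 = 0, 1/6 · 0 = 0; these sum to 1/40.
By Bayes' rule, P(r = 4 | data) = (1/140) / (1/40) = 2/7.

0.2857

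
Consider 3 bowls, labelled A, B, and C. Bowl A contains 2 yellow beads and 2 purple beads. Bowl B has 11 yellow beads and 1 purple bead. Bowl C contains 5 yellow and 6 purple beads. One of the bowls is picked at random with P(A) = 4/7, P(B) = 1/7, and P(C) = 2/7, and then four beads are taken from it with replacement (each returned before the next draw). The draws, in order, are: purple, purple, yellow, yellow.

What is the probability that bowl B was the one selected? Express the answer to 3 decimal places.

For each hypothesis, P(data | H) works out to: P(data | bowl A) = (2/4)(2/4)(2/4)(2/4) = 0.0625; P(data | bowl B) = (1/12)(1/12)(11/12)(11/12) = 0.0058353; P(data | bowl C) = (6/11)(6/11)(5/11)(5/11) = 0.061471.
Weighting by the prior gives 4/7 · 0.0625 = 0.035714, 1/7 · 0.0058353 = 0.00083361, 2/7 · 0.061471 = 0.017563; summing to 0.054111.
Hence P(bowl B | data) = (0.00083361) / (0.054111) = 0.015406.

0.015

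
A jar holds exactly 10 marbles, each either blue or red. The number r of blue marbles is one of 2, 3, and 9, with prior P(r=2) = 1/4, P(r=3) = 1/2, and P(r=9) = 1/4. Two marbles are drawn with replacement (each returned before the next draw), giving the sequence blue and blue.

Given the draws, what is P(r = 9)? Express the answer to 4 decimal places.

0.7864

For each hypothesis, P(data | H) works out to: P(data | r = 2) = (2/10)(2/10) = 1/25; P(data | r = 3) = (3/10)(3/10) = 9/100; P(data | r = 9) = (9/10)(9/10) = 81/100.
The prior-weighted likelihoods are 1/4 · 1/25 = 1/100, 1/2 · 9/100 = 9/200, 1/4 · 81/100 = 81/400; these sum to 103/400.
So P(r = 9 | data) = (81/400) / (103/400) = 81/103.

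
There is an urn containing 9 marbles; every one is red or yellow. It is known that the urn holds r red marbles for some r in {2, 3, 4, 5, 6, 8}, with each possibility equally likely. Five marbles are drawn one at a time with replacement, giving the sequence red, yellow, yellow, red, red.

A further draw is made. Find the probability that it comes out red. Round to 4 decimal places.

The likelihood of the observed sequence under each hypothesis: P(data | r = 2) = (2/9)(7/9)(7/9)(2/9)(2/9) = 0.0066386; P(data | r = 3) = (3/9)(6/9)(6/9)(3/9)(3/9) = 0.016461; P(data | r = 4) = (4/9)(5/9)(5/9)(4/9)(4/9) = 0.027096; P(data | r = 5) = (5/9)(4/9)(4/9)(5/9)(5/9) = 0.03387; P(data | r = 6) = (6/9)(3/9)(3/9)(6/9)(6/9) = 0.032922; P(data | r = 8) = (8/9)(1/9)(1/9)(8/9)(8/9) = 0.0086708.
Weighting by the prior gives 1/6 · 0.0066386 = 0.0011064, 1/6 · 0.016461 = 0.0027435, 1/6 · 0.027096 = 0.004516, 1/6 · 0.03387 = 0.005645, 1/6 · 0.032922 = 0.005487, 1/6 · 0.0086708 = 0.0014451; these sum to 0.020943.
Dividing through by the total gives posterior P(r = 2 | data) = 0.05283, P(r = 3 | data) = 0.131, P(r = 4 | data) = 0.21563, P(r = 5 | data) = 0.26954, P(r = 6 | data) = 0.26199, P(r = 8 | data) = 0.069003.
So P(red next | data) = Σ P(red next | H) P(H | data) = (2/9)(0.05283) + (1/3)(0.131) + (4/9)(0.21563) + (5/9)(0.26954) + (2/3)(0.26199) + (8/9)(0.069003) = 0.53699.

0.5370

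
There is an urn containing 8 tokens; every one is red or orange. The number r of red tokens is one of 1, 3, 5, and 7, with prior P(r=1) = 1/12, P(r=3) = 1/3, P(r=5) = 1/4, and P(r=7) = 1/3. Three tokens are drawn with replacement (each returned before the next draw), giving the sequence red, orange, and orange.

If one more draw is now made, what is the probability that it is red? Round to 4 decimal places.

The likelihood of the observed sequence under each hypothesis: P(data | r = 1) = (1/8)(7/8)(7/8) = 0.095703; P(data | r = 3) = (3/8)(5/8)(5/8) = 0.14648; P(data | r = 5) = (5/8)(3/8)(3/8) = 0.087891; P(data | r = 7) = (7/8)(1/8)(1/8) = 0.013672.
Weighting by the prior gives 1/12 · 0.095703 = 0.0079753, 1/3 · 0.14648 = 0.048828, 1/4 · 0.087891 = 0.021973, 1/3 · 0.013672 = 0.0045573; these sum to 0.083333.
Dividing through by the total gives posterior P(r = 1 | data) = 0.095703, P(r = 3 | data) = 0.58594, P(r = 5 | data) = 0.26367, P(r = 7 | data) = 0.054688.
So P(red next | data) = Σ P(red next | H) P(H | data) = (1/8)(0.095703) + (3/8)(0.58594) + (5/8)(0.26367) + (7/8)(0.054688) = 0.44434.

0.4443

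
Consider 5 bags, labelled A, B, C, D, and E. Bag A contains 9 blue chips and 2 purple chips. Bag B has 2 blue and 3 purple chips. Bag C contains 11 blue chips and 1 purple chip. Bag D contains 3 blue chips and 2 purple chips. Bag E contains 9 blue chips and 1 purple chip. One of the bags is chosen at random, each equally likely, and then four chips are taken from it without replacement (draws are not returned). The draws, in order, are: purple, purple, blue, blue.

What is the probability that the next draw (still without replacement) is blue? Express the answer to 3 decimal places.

For each hypothesis, P(data | H) works out to: P(data | bag A) = (2/11)(1/10)(9/9)(8/8) = 1/55; P(data | bag B) = (3/5)(2/4)(2/3)(1/2) = 1/10; P(data | bag C) = (1/12)(0/11) = 0; P(data | bag D) = (2/5)(1/4)(3/3)(2/2) = 1/10; P(data | bag E) = (1/10)(0/9) = 0.
Multiplying each by its prior: 1/5 · 1/55 = 1/275, 1/5 · 1/10 = 1/50, 1/5 · 0 = 0, 1/5 · 1/10 = 1/50, 1/5 · 0 = 0; with total 12/275.
Dividing through by the total gives posterior P(bag A | data) = 1/12, P(bag B | data) = 11/24, P(bag C | data) = 0, P(bag D | data) = 11/24, P(bag E | data) = 0.
So P(blue next | data) = Σ P(blue next | H) P(H | data) = (1)(1/12) + (0)(11/24) + (1)(11/24) = 13/24.

0.542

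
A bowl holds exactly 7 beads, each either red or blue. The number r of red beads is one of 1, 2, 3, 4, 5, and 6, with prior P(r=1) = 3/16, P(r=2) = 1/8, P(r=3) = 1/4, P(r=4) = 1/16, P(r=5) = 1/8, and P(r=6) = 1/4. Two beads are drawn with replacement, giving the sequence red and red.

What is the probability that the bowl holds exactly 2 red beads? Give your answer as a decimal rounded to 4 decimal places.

0.0311

Compute the likelihood of the observed sequence for each case: P(data | r = 1) = (1/7)(1/7) = 1/49; P(data | r = 2) = (2/7)(2/7) = 4/49; P(data | r = 3) = (3/7)(3/7) = 9/49; P(data | r = 4) = (4/7)(4/7) = 16/49; P(data | r = 5) = (5/7)(5/7) = 25/49; P(data | r = 6) = (6/7)(6/7) = 36/49.
Weighting by the prior gives 3/16 · 1/49 = 3/784, 1/8 · 4/49 = 1/98, 1/4 · 9/49 = 9/196, 1/16 · 16/49 = 1/49, 1/8 · 25/49 = 25/392, 1/4 · 36/49 = 9/49; these sum to 257/784.
Therefore the posterior P(r = 2 | data) = (1/98) / (257/784) = 8/257.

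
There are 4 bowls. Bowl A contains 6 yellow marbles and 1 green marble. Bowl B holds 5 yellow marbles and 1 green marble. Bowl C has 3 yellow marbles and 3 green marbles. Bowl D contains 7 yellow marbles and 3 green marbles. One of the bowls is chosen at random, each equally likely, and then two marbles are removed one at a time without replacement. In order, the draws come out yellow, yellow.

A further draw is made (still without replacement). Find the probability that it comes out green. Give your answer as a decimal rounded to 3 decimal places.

Compute the likelihood of the observed sequence for each case: P(data | bowl A) = (6/7)(5/6) = 5/7; P(data | bowl B) = (5/6)(4/5) = 2/3; P(data | bowl C) = (3/6)(2/5) = 1/5; P(data | bowl D) = (7/10)(6/9) = 7/15.
Weighting by the prior gives 1/4 · 5/7 = 5/28, 1/4 · 2/3 = 1/6, 1/4 · 1/5 = 1/20, 1/4 · 7/15 = 7/60; summing to 43/84.
Dividing through by the total gives posterior P(bowl A | data) = 0.34884, P(bowl B | data) = 0.32558, P(bowl C | data) = 0.097674, P(bowl D | data) = 0.22791.
The predictive probability is P(green next | data) = (1/5)(0.34884) + (1/4)(0.32558) + (3/4)(0.097674) + (3/8)(0.22791) = 0.30988.

0.310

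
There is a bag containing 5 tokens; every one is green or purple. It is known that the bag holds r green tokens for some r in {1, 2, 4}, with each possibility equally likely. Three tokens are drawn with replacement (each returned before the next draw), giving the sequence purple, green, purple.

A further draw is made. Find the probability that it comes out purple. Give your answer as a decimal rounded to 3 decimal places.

Under each hypothesis, the probability of the observed sequence is: P(data | r = 1) = (4/5)(1/5)(4/5) = 16/125; P(data | r = 2) = (3/5)(2/5)(3/5) = 18/125; P(data | r = 4) = (1/5)(4/5)(1/5) = 4/125.
The prior-weighted likelihoods are 1/3 · 16/125 = 16/375, 1/3 · 18/125 = 6/125, 1/3 · 4/125 = 4/375; these sum to 38/375.
Normalising, the posterior is P(r = 1 | data) = 8/19, P(r = 2 | data) = 9/19, P(r = 4 | data) = 2/19.
Averaging over the posterior, P(purple next | data) = (4/5)(8/19) + (3/5)(9/19) + (1/5)(2/19) = 61/95.

0.642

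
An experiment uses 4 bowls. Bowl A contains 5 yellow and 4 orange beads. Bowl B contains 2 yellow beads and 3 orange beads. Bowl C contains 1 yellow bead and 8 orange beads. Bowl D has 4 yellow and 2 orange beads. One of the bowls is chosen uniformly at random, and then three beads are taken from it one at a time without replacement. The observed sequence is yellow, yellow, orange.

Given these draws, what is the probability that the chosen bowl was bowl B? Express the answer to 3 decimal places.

0.218

For each hypothesis, P(data | H) works out to: P(data | bowl A) = (5/9)(4/8)(4/7) = 0.15873; P(data | bowl B) = (2/5)(1/4)(3/3) = 0.1; P(data | bowl C) = (1/9)(0/8) = 0; P(data | bowl D) = (4/6)(3/5)(2/4) = 0.2.
Weighting by the prior gives 1/4 · 0.15873 = 0.039683, 1/4 · 0.1 = 0.025, 1/4 · 0 = 0, 1/4 · 0.2 = 0.05; summing to 0.11468.
Therefore the posterior P(bowl B | data) = (0.025) / (0.11468) = 0.21799.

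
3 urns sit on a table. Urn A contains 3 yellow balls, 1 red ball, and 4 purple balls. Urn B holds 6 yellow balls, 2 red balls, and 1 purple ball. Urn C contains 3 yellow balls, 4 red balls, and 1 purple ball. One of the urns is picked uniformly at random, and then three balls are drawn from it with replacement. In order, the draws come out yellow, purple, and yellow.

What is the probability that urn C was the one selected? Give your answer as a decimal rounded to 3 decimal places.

0.128

The likelihood of the observed sequence under each hypothesis: P(data | urn A) = (3/8)(4/8)(3/8) = 0.070312; P(data | urn B) = (6/9)(1/9)(6/9) = 0.049383; P(data | urn C) = (3/8)(1/8)(3/8) = 0.017578.
Weighting by the prior gives 1/3 · 0.070312 = 0.023438, 1/3 · 0.049383 = 0.016461, 1/3 · 0.017578 = 0.0058594; with total 0.045758.
By Bayes' rule, P(urn C | data) = (0.0058594) / (0.045758) = 0.12805.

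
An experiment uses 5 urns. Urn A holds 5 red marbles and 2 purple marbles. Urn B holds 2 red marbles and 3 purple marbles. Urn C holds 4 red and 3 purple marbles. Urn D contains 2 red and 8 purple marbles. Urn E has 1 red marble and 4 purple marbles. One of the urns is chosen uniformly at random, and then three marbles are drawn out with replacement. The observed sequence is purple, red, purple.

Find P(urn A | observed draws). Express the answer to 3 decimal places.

For each hypothesis, P(data | H) works out to: P(data | urn A) = (2/7)(5/7)(2/7) = 0.058309; P(data | urn B) = (3/5)(2/5)(3/5) = 0.144; P(data | urn C) = (3/7)(4/7)(3/7) = 0.10496; P(data | urn D) = (8/10)(2/10)(8/10) = 0.128; P(data | urn E) = (4/5)(1/5)(4/5) = 0.128.
The prior-weighted likelihoods are 1/5 · 0.058309 = 0.011662, 1/5 · 0.144 = 0.0288, 1/5 · 0.10496 = 0.020991, 1/5 · 0.128 = 0.0256, 1/5 · 0.128 = 0.0256; these sum to 0.11265.
Hence P(urn A | data) = (0.011662) / (0.11265) = 0.10352.

0.104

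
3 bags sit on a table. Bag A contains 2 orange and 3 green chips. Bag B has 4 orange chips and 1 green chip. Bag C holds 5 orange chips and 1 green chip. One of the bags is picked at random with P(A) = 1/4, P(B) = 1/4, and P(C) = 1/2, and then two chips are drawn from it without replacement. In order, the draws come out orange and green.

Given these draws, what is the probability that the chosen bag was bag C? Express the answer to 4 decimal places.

0.4000

Compute the likelihood of the observed sequence for each case: P(data | bag A) = (2/5)(3/4) = 3/10; P(data | bag B) = (4/5)(1/4) = 1/5; P(data | bag C) = (5/6)(1/5) = 1/6.
Weighting by the prior gives 1/4 · 3/10 = 3/40, 1/4 · 1/5 = 1/20, 1/2 · 1/6 = 1/12; summing to 5/24.
So P(bag C | data) = (1/12) / (5/24) = 2/5.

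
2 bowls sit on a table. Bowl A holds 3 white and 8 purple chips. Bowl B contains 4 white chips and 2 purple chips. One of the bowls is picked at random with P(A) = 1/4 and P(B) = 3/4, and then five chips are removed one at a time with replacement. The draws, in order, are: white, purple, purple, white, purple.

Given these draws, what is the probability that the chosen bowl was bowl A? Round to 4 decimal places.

The likelihood of the observed sequence under each hypothesis: P(data | bowl A) = (3/11)(8/11)(8/11)(3/11)(8/11) = 0.028612; P(data | bowl B) = (4/6)(2/6)(2/6)(4/6)(2/6) = 0.016461.
The prior-weighted likelihoods are 1/4 · 0.028612 = 0.007153, 3/4 · 0.016461 = 0.012346; these sum to 0.019499.
Hence P(bowl A | data) = (0.007153) / (0.019499) = 0.36685.

0.3668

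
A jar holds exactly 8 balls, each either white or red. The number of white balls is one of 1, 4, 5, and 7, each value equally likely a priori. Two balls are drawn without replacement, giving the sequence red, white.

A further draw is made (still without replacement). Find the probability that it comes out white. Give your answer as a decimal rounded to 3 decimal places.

0.556

Under each hypothesis, the probability of the observed sequence is: P(data | r = 1) = (7/8)(1/7) = 1/8; P(data | r = 4) = (4/8)(4/7) = 2/7; P(data | r = 5) = (3/8)(5/7) = 15/56; P(data | r = 7) = (1/8)(7/7) = 1/8.
The prior-weighted likelihoods are 1/4 · 1/8 = 1/32, 1/4 · 2/7 = 1/14, 1/4 · 15/56 = 15/224, 1/4 · 1/8 = 1/32; summing to 45/224.
Dividing through by the total gives posterior P(r = 1 | data) = 7/45, P(r = 4 | data) = 16/45, P(r = 5 | data) = 1/3, P(r = 7 | data) = 7/45.
So P(white next | data) = Σ P(white next | H) P(H | data) = (0)(7/45) + (1/2)(16/45) + (2/3)(1/3) + (1)(7/45) = 5/9.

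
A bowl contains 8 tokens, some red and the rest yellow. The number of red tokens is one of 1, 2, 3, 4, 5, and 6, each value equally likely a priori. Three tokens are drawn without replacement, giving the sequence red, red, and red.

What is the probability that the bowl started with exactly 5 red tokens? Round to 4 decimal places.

0.2857

For each hypothesis, P(data | H) works out to: P(data | r = 1) = (1/8)(0/7) = 0; P(data | r = 2) = (2/8)(1/7)(0/6) = 0; P(data | r = 3) = (3/8)(2/7)(1/6) = 1/56; P(data | r = 4) = (4/8)(3/7)(2/6) = 1/14; P(data | r = 5) = (5/8)(4/7)(3/6) = 5/28; P(data | r = 6) = (6/8)(5/7)(4/6) = 5/14.
Multiplying each by its prior: 1/6 · 0 = 0, 1/6 · 0 = 0, 1/6 · 1/56 = 1/336, 1/6 · 1/14 = 1/84, 1/6 · 5/28 = 5/168, 1/6 · 5/14 = 5/84; with total 5/48.
So P(r = 5 | data) = (5/168) / (5/48) = 2/7.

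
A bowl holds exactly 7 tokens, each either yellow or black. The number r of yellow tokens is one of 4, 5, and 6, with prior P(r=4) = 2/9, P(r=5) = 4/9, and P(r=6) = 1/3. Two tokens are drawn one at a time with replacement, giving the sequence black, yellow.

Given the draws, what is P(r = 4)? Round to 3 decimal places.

0.293

Compute the likelihood of the observed sequence for each case: P(data | r = 4) = (3/7)(4/7) = 12/49; P(data | r = 5) = (2/7)(5/7) = 10/49; P(data | r = 6) = (1/7)(6/7) = 6/49.
Multiplying each by its prior: 2/9 · 12/49 = 8/147, 4/9 · 10/49 = 40/441, 1/3 · 6/49 = 2/49; summing to 82/441.
So P(r = 4 | data) = (8/147) / (82/441) = 12/41.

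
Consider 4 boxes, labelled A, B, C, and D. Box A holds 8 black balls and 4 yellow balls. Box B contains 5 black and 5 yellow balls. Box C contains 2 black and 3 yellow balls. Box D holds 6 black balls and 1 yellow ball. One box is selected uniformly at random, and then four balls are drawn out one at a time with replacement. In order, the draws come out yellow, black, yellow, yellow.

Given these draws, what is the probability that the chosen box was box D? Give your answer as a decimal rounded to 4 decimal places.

0.0142

Compute the likelihood of the observed sequence for each case: P(data | box A) = (4/12)(8/12)(4/12)(4/12) = 0.024691; P(data | box B) = (5/10)(5/10)(5/10)(5/10) = 0.0625; P(data | box C) = (3/5)(2/5)(3/5)(3/5) = 0.0864; P(data | box D) = (1/7)(6/7)(1/7)(1/7) = 0.002499.
Multiplying each by its prior: 1/4 · 0.024691 = 0.0061728, 1/4 · 0.0625 = 0.015625, 1/4 · 0.0864 = 0.0216, 1/4 · 0.002499 = 0.00062474; summing to 0.044023.
Therefore the posterior P(box D | data) = (0.00062474) / (0.044023) = 0.014191.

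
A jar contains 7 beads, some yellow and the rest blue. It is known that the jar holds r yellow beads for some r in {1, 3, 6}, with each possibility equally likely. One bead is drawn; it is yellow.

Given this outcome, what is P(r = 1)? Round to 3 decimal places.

0.100

Under each hypothesis, the probability of this draw is: P(data | r = 1) = (1/7) = 1/7; P(data | r = 3) = (3/7) = 3/7; P(data | r = 6) = (6/7) = 6/7.
The prior-weighted likelihoods are 1/3 · 1/7 = 1/21, 1/3 · 3/7 = 1/7, 1/3 · 6/7 = 2/7; summing to 10/21.
So P(r = 1 | data) = (1/21) / (10/21) = 1/10.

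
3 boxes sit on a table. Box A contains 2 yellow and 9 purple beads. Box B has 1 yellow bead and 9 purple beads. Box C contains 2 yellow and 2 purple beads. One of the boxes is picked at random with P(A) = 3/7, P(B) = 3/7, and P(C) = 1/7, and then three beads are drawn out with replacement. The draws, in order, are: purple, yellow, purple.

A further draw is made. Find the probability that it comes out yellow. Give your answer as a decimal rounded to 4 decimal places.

The likelihood of the observed sequence under each hypothesis: P(data | box A) = (9/11)(2/11)(9/11) = 0.12171; P(data | box B) = (9/10)(1/10)(9/10) = 0.081; P(data | box C) = (2/4)(2/4)(2/4) = 0.125.
The prior-weighted likelihoods are 3/7 · 0.12171 = 0.052163, 3/7 · 0.081 = 0.034714, 1/7 · 0.125 = 0.017857; summing to 0.10473.
Normalising, the posterior is P(box A | data) = 0.49805, P(box B | data) = 0.33145, P(box C | data) = 0.1705.
So P(yellow next | data) = Σ P(yellow next | H) P(H | data) = (2/11)(0.49805) + (1/10)(0.33145) + (1/2)(0.1705) = 0.20895.

0.2089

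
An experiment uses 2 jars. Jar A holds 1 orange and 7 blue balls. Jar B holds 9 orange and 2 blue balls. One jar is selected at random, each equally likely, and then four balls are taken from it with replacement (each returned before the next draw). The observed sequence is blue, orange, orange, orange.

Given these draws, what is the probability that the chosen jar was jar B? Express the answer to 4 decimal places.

0.9831

Compute the likelihood of the observed sequence for each case: P(data | jar A) = (7/8)(1/8)(1/8)(1/8) = 0.001709; P(data | jar B) = (2/11)(9/11)(9/11)(9/11) = 0.099583.
The prior-weighted likelihoods are 1/2 · 0.001709 = 0.00085449, 1/2 · 0.099583 = 0.049792; summing to 0.050646.
So P(jar B | data) = (0.049792) / (0.050646) = 0.98313.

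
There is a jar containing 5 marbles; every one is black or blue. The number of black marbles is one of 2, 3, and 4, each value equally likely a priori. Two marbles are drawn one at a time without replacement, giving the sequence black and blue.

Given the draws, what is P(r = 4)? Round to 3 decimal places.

Under each hypothesis, the probability of the observed sequence is: P(data | r = 2) = (2/5)(3/4) = 3/10; P(data | r = 3) = (3/5)(2/4) = 3/10; P(data | r = 4) = (4/5)(1/4) = 1/5.
Multiplying each by its prior: 1/3 · 3/10 = 1/10, 1/3 · 3/10 = 1/10, 1/3 · 1/5 = 1/15; summing to 4/15.
So P(r = 4 | data) = (1/15) / (4/15) = 1/4.

0.250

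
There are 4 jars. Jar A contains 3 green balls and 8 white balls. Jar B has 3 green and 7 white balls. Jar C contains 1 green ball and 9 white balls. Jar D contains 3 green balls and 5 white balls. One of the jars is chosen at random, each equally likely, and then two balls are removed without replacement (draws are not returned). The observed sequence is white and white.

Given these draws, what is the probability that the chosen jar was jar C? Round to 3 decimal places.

0.375

Under each hypothesis, the probability of the observed sequence is: P(data | jar A) = (8/11)(7/10) = 0.50909; P(data | jar B) = (7/10)(6/9) = 0.46667; P(data | jar C) = (9/10)(8/9) = 0.8; P(data | jar D) = (5/8)(4/7) = 0.35714.
Weighting by the prior gives 1/4 · 0.50909 = 0.12727, 1/4 · 0.46667 = 0.11667, 1/4 · 0.8 = 0.2, 1/4 · 0.35714 = 0.089286; these sum to 0.53323.
By Bayes' rule, P(jar C | data) = (0.2) / (0.53323) = 0.37508.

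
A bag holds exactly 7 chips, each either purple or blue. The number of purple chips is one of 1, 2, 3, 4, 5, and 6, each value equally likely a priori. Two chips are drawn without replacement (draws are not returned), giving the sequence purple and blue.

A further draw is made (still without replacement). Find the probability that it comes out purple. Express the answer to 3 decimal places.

0.500

The likelihood of the observed sequence under each hypothesis: P(data | r = 1) = (1/7)(6/6) = 1/7; P(data | r = 2) = (2/7)(5/6) = 5/21; P(data | r = 3) = (3/7)(4/6) = 2/7; P(data | r = 4) = (4/7)(3/6) = 2/7; P(data | r = 5) = (5/7)(2/6) = 5/21; P(data | r = 6) = (6/7)(1/6) = 1/7.
Weighting by the prior gives 1/6 · 1/7 = 1/42, 1/6 · 5/21 = 5/126, 1/6 · 2/7 = 1/21, 1/6 · 2/7 = 1/21, 1/6 · 5/21 = 5/126, 1/6 · 1/7 = 1/42; summing to 2/9.
Dividing through by the total gives posterior P(r = 1 | data) = 3/28, P(r = 2 | data) = 5/28, P(r = 3 | data) = 3/14, P(r = 4 | data) = 3/14, P(r = 5 | data) = 5/28, P(r = 6 | data) = 3/28.
Averaging over the posterior, P(purple next | data) = (0)(3/28) + (1/5)(5/28) + (2/5)(3/14) + (3/5)(3/14) + (4/5)(5/28) + (1)(3/28) = 1/2.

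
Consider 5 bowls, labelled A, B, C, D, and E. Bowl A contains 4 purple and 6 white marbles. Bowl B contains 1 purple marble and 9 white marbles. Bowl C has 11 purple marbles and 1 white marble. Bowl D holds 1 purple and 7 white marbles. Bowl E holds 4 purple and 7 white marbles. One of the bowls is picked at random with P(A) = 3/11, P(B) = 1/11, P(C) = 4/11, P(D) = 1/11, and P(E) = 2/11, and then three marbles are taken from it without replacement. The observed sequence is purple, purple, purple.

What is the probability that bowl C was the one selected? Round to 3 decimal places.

0.953

Compute the likelihood of the observed sequence for each case: P(data | bowl A) = (4/10)(3/9)(2/8) = 0.033333; P(data | bowl B) = (1/10)(0/9) = 0; P(data | bowl C) = (11/12)(10/11)(9/10) = 0.75; P(data | bowl D) = (1/8)(0/7) = 0; P(data | bowl E) = (4/11)(3/10)(2/9) = 0.024242.
Weighting by the prior gives 3/11 · 0.033333 = 0.0090909, 1/11 · 0 = 0, 4/11 · 0.75 = 0.27273, 1/11 · 0 = 0, 2/11 · 0.024242 = 0.0044077; with total 0.28623.
Hence P(bowl C | data) = (0.27273) / (0.28623) = 0.95284.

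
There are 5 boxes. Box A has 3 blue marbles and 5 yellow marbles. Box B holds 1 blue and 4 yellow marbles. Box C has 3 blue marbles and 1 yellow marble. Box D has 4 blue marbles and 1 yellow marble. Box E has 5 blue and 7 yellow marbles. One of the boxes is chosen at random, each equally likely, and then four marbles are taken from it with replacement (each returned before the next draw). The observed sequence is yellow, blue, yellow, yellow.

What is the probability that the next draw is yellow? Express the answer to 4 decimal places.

For each hypothesis, P(data | H) works out to: P(data | box A) = (5/8)(3/8)(5/8)(5/8) = 0.091553; P(data | box B) = (4/5)(1/5)(4/5)(4/5) = 0.1024; P(data | box C) = (1/4)(3/4)(1/4)(1/4) = 0.011719; P(data | box D) = (1/5)(4/5)(1/5)(1/5) = 0.0064; P(data | box E) = (7/12)(5/12)(7/12)(7/12) = 0.082706.
Multiplying each by its prior: 1/5 · 0.091553 = 0.018311, 1/5 · 0.1024 = 0.02048, 1/5 · 0.011719 = 0.0023437, 1/5 · 0.0064 = 0.00128, 1/5 · 0.082706 = 0.016541; these sum to 0.058956.
Dividing through by the total gives posterior P(box A | data) = 0.31058, P(box B | data) = 0.34738, P(box C | data) = 0.039755, P(box D | data) = 0.021711, P(box E | data) = 0.28057.
Averaging over the posterior, P(yellow next | data) = (5/8)(0.31058) + (4/5)(0.34738) + (1/4)(0.039755) + (1/5)(0.021711) + (7/12)(0.28057) = 0.64997.

0.6500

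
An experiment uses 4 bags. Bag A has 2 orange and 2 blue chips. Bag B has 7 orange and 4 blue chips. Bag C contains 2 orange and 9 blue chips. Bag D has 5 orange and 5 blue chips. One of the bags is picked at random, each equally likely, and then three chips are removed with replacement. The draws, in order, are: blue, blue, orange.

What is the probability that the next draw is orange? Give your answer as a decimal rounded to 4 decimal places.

0.4402

The likelihood of the observed sequence under each hypothesis: P(data | bag A) = (2/4)(2/4)(2/4) = 0.125; P(data | bag B) = (4/11)(4/11)(7/11) = 0.084147; P(data | bag C) = (9/11)(9/11)(2/11) = 0.12171; P(data | bag D) = (5/10)(5/10)(5/10) = 0.125.
Multiplying each by its prior: 1/4 · 0.125 = 0.03125, 1/4 · 0.084147 = 0.021037, 1/4 · 0.12171 = 0.030428, 1/4 · 0.125 = 0.03125; summing to 0.11397.
Dividing through by the total gives posterior P(bag A | data) = 0.27421, P(bag B | data) = 0.18459, P(bag C | data) = 0.267, P(bag D | data) = 0.27421.
The predictive probability is P(orange next | data) = (1/2)(0.27421) + (7/11)(0.18459) + (2/11)(0.267) + (1/2)(0.27421) = 0.44022.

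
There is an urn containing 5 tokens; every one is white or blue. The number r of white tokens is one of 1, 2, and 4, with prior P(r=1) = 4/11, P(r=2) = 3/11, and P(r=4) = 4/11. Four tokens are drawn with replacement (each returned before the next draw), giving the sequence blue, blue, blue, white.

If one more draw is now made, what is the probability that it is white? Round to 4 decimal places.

Compute the likelihood of the observed sequence for each case: P(data | r = 1) = (4/5)(4/5)(4/5)(1/5) = 0.1024; P(data | r = 2) = (3/5)(3/5)(3/5)(2/5) = 0.0864; P(data | r = 4) = (1/5)(1/5)(1/5)(4/5) = 0.0064.
Multiplying each by its prior: 4/11 · 0.1024 = 0.037236, 3/11 · 0.0864 = 0.023564, 4/11 · 0.0064 = 0.0023273; with total 0.063127.
The posterior is then P(r = 1 | data) = 0.58986, P(r = 2 | data) = 0.37327, P(r = 4 | data) = 0.036866.
Averaging over the posterior, P(white next | data) = (1/5)(0.58986) + (2/5)(0.37327) + (4/5)(0.036866) = 0.29677.

0.2968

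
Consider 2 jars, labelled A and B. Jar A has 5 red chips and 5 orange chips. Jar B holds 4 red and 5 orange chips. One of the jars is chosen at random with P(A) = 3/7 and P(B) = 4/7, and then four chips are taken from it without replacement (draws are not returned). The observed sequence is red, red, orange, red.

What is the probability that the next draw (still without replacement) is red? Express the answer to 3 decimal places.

0.271

The likelihood of the observed sequence under each hypothesis: P(data | jar A) = (5/10)(4/9)(5/8)(3/7) = 0.059524; P(data | jar B) = (4/9)(3/8)(5/7)(2/6) = 0.039683.
Weighting by the prior gives 3/7 · 0.059524 = 0.02551, 4/7 · 0.039683 = 0.022676; with total 0.048186.
Dividing through by the total gives posterior P(jar A | data) = 0.52941, P(jar B | data) = 0.47059.
The predictive probability is P(red next | data) = (1/3)(0.52941) + (1/5)(0.47059) = 0.27059.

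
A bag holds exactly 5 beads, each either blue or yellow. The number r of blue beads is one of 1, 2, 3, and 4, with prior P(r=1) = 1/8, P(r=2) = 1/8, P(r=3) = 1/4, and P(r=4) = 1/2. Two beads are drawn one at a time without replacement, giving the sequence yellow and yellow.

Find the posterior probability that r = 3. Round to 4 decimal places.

0.1818

The likelihood of the observed sequence under each hypothesis: P(data | r = 1) = (4/5)(3/4) = 3/5; P(data | r = 2) = (3/5)(2/4) = 3/10; P(data | r = 3) = (2/5)(1/4) = 1/10; P(data | r = 4) = (1/5)(0/4) = 0.
Weighting by the prior gives 1/8 · 3/5 = 3/40, 1/8 · 3/10 = 3/80, 1/4 · 1/10 = 1/40, 1/2 · 0 = 0; summing to 11/80.
Therefore the posterior P(r = 3 | data) = (1/40) / (11/80) = 2/11.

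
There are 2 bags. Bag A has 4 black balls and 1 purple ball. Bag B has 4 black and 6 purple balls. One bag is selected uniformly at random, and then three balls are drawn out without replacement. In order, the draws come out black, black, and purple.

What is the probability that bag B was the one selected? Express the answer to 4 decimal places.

0.3333

Under each hypothesis, the probability of the observed sequence is: P(data | bag A) = (4/5)(3/4)(1/3) = 1/5; P(data | bag B) = (4/10)(3/9)(6/8) = 1/10.
The prior-weighted likelihoods are 1/2 · 1/5 = 1/10, 1/2 · 1/10 = 1/20; these sum to 3/20.
So P(bag B | data) = (1/20) / (3/20) = 1/3.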